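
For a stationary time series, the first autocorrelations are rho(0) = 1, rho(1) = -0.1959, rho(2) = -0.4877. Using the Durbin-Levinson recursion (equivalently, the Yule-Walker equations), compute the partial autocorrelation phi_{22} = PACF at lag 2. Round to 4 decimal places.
\phi_{22} = -0.5471

The PACF at lag k is phi_{kk}, the last component of the solution
to the Yule-Walker system G_k phi = r_k where
  (G_k)_{ij} = rho(|i - j|), (r_k)_i = rho(i), i,j = 1..k.
Equivalently, Durbin-Levinson gives phi_{kk} iteratively:
  phi_{11} = rho(1)
  phi_{kk} = [rho(k) - sum_{j=1..k-1} phi_{k-1,j} rho(k-j)]
            / [1 - sum_{j=1..k-1} phi_{k-1,j} rho(j)],
  phi_{k,j} = phi_{k-1,j} - phi_{kk} phi_{k-1,k-j},  j = 1..k-1.
Step k = 1:
  phi_11 = rho(1) = -0.1959.
Step k = 2:
  phi_22 = [rho(2) - phi_11 rho(1)] / [1 - phi_11 rho(1)] = [-0.4877 - (-0.1959)(-0.1959)] / [1 - (-0.1959)(-0.1959)]
         = -0.52607681 / 0.96162319 = -0.5471.
Therefore phi_{22} = -0.5471.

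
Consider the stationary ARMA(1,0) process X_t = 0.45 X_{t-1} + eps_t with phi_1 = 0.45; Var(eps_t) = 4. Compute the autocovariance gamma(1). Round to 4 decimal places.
\gamma(1) = 2.2571

Multiply the model equation by X_{t-k} and take expectations. With theta_0 = psi_0 = 1 and psi_j the MA(infinity) weights, this gives
  gamma(k) - sum_i phi_i gamma(k-i) = c_k,
  c_k = sigma^2 * sum_{j=k..q} theta_j psi_{j-k}   (c_k = 0 for k > q),
using gamma(-m) = gamma(m).
Pure AR (q = 0): c_0 = sigma^2 = 4, c_k = 0 for k >= 1.
Equations for k = 0 and k = 1 (AR order 1):
  gamma(0) = phi_1 gamma(1) + c_0
  gamma(1) = phi_1 gamma(0) + c_1
Substituting the second into the first: gamma(0) (1 - phi_1^2) = c_0 + phi_1 c_1, so
  gamma(0) = c_0 / (1 - phi_1^2) = 4 / (1 - (0.45)^2) = 4 / 0.7975 = 5.015674.
  gamma(1) = phi_1 gamma(0) = (0.45)(5.015674) = 2.257053.
Therefore gamma(1) = 2.2571 (to 4 decimal places).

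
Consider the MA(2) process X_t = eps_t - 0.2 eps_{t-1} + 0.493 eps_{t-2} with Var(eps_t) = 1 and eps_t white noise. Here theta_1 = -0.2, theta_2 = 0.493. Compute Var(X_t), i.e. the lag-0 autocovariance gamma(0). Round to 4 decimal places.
\gamma(0) = 1.2830

For an MA(q) process X_t = eps_t + sum_i theta_i eps_{t-i} with
Var(eps_t) = sigma^2, the variance is
  gamma(0) = sigma^2 * (1 + sum_i theta_i^2).
  sum_i theta_i^2 = (-0.2)^2 + (0.493)^2 = 0.04 + 0.243049 = 0.283049.
  gamma(0) = 1 * (1 + 0.283049) = 1 * 1.283049 = 1.283049, which rounds to 1.2830.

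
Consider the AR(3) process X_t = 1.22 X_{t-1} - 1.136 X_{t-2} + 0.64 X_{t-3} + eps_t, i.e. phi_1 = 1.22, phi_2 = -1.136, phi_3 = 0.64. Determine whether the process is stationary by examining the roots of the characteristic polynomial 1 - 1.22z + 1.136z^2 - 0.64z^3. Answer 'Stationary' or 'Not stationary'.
\text{Stationary}

The AR(p) characteristic polynomial is P(z) = 1 - 1.22z + 1.136z^2 - 0.64z^3.
Stationarity requires all roots to lie outside the unit circle, i.e. |z| > 1 for every root.
Degree 3: look for a simple real root z0 first, then factor out (1 - z/z0) and solve the remaining quadratic.
Testing z0 = 1.25: P(1.25) = 1 + (-1.22)(1.25) + (1.136)(1.25)^2 + (-0.64)(1.25)^3
  = 1 + (-1.525) + (1.775) + (-1.25) = 0.  So z_0 = 1.25 is a root, |z_0| = 1.25.
Divide out the factor (1 - 0.8 z) = (1 - z/z0) (since 1/z0 = 0.8):
  P(z) = (1 - 0.8 z)(1 + (-0.42) z + (0.8) z^2)
  [check: z-coef -0.42 - (0.8) = -1.22; z^2-coef 0.8 - (0.8)(-0.42) = 1.136; z^3-coef -(0.8)(0.8) = -0.64.]
Remaining roots from the quadratic factor 1 + (-0.42) z + (0.8) z^2:
  Set 1 + (-0.42) z + (0.8) z^2 = 0, i.e. a z^2 + b z + c = 0 with a = 0.8, b = -0.42, c = 1.
  Discriminant D = b^2 - 4ac = (-0.42)^2 - 4*(0.8)*1 = 0.1764 - (3.2) = -3.0236.
  D < 0, so the roots are the complex-conjugate pair z = (-b +/- i sqrt(-D)) / (2a) = 0.2625 +/- 1.0868i.
  For a conjugate pair |z|^2 = z * conj(z) = (product of roots) = c/a = 1/(0.8) = 1.25, so |z| = sqrt(1.25) = 1.118 for both roots.
Moduli of all roots: 1.2500, 1.1180, 1.1180.
All moduli strictly greater than 1? Yes.
Verdict: Stationary.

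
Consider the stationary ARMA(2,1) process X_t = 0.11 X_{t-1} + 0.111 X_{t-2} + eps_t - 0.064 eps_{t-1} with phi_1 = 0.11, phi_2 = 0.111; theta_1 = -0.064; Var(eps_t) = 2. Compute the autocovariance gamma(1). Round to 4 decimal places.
\gamma(1) = 0.1075

Multiply the model equation by X_{t-k} and take expectations. With theta_0 = psi_0 = 1 and psi_j the MA(infinity) weights, this gives
  gamma(k) - sum_i phi_i gamma(k-i) = c_k,
  c_k = sigma^2 * sum_{j=k..q} theta_j psi_{j-k}   (c_k = 0 for k > q),
using gamma(-m) = gamma(m).
psi-weights needed (psi_j = theta_j + sum_i phi_i psi_{j-i}):
  psi_1 = theta_1 + phi_1 = -0.064 + (0.11) = 0.046
Right-hand sides:
  c_0 = sigma^2 (1 + theta_1 psi_1) = 2 * (1 + (-0.064)(0.046)) = 2 * 0.997056 = 1.994112
  c_1 = sigma^2 theta_1 = 2 * (-0.064) = -0.128
  c_2 = 0
Equations for k = 0, 1, 2 (AR order 2, c_2 = 0):
  (E0) gamma(0) = phi_1 gamma(1) + phi_2 gamma(2) + c_0
  (E1) gamma(1) = phi_1 gamma(0) + phi_2 gamma(1) + c_1
  (E2) gamma(2) = phi_1 gamma(1) + phi_2 gamma(0)
From (E1): gamma(1) = A gamma(0) + B with
  A = phi_1 / (1 - phi_2) = 0.11 / 0.889 = 0.123735,   B = c_1 / (1 - phi_2) = -0.128 / 0.889 = -0.143982.
Insert (E2) into (E0): gamma(0) (1 - phi_2^2) = phi_1 (1 + phi_2) gamma(1) + c_0.
  phi_1 (1 + phi_2) = (0.11)(1.111) = 0.12221,   1 - phi_2^2 = 0.987679.
Replace gamma(1) by A gamma(0) + B and collect gamma(0):
  gamma(0) [0.987679 - (0.12221)(0.123735)] = (0.12221)(-0.143982) + 1.994112
  gamma(0) * 0.972557 = 1.976516
  gamma(0) = 1.976516 / 0.972557 = 2.032287.
  gamma(1) = A gamma(0) + B = (0.123735)(2.032287) + (-0.143982) = 0.107482.
Therefore gamma(1) = 0.1075 (to 4 decimal places).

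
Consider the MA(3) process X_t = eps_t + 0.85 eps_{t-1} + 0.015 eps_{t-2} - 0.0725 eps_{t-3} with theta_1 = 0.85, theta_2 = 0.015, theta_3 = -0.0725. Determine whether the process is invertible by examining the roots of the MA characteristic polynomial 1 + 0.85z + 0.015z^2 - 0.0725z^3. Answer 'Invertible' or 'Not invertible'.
\text{Invertible}

The MA(q) characteristic polynomial is P(z) = 1 + 0.85z + 0.015z^2 - 0.0725z^3.
Invertibility requires all roots to lie outside the unit circle, i.e. |z| > 1 for every root.
Degree 3: look for a simple real root z0 first, then factor out (1 - z/z0) and solve the remaining quadratic.
Testing z0 = 4: P(4) = 1 + (0.85)(4) + (0.015)(4)^2 + (-0.0725)(4)^3
  = 1 + (3.4) + (0.24) + (-4.64) = 0.  So z_0 = 4 is a root, |z_0| = 4.
Divide out the factor (1 - 0.25 z) = (1 - z/z0) (since 1/z0 = 0.25):
  P(z) = (1 - 0.25 z)(1 + (1.1) z + (0.29) z^2)
  [check: z-coef 1.1 - (0.25) = 0.85; z^2-coef 0.29 - (0.25)(1.1) = 0.015; z^3-coef -(0.25)(0.29) = -0.0725.]
Remaining roots from the quadratic factor 1 + (1.1) z + (0.29) z^2:
  Set 1 + (1.1) z + (0.29) z^2 = 0, i.e. a z^2 + b z + c = 0 with a = 0.29, b = 1.1, c = 1.
  Discriminant D = b^2 - 4ac = (1.1)^2 - 4*(0.29)*1 = 1.21 - (1.16) = 0.05.
  D >= 0, so the roots are real: z = (-b +/- sqrt(D)) / (2a) = (-1.1 +/- 0.223607) / (0.58).
    z_1 = (-1.1 + 0.223607) / (0.58) = -1.511,   |z_1| = 1.511.
    z_2 = (-1.1 - 0.223607) / (0.58) = -2.2821,   |z_2| = 2.2821.
Moduli of all roots: 4.0000, 1.5110, 2.2821.
All moduli strictly greater than 1? Yes.
Verdict: Invertible.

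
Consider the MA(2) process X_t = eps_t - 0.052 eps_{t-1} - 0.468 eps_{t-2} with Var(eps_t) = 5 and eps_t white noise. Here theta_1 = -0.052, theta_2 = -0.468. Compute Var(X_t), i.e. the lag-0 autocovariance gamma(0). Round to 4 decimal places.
\gamma(0) = 6.1086

For an MA(q) process X_t = eps_t + sum_i theta_i eps_{t-i} with
Var(eps_t) = sigma^2, the variance is
  gamma(0) = sigma^2 * (1 + sum_i theta_i^2).
  sum_i theta_i^2 = (-0.052)^2 + (-0.468)^2 = 0.002704 + 0.219024 = 0.221728.
  gamma(0) = 5 * (1 + 0.221728) = 5 * 1.221728 = 6.10864, which rounds to 6.1086.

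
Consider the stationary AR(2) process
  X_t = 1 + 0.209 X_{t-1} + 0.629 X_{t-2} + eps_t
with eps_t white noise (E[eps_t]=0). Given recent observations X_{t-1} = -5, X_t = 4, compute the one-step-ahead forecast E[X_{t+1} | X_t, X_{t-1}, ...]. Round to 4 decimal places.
E[X_{t+1} \mid \mathcal F_t] = -1.3090

For an AR(p) model X_t = c + sum_i phi_i X_{t-i} + eps_t, the
one-step-ahead conditional mean is
  E[X_{t+1} | X_t, ...] = c + sum_i phi_i X_{t+1-i}.
Substitute known values:
  E[X_{t+1} | ...] = 1 + (0.209) * (4) + (0.629) * (-5)
                   = -1.3090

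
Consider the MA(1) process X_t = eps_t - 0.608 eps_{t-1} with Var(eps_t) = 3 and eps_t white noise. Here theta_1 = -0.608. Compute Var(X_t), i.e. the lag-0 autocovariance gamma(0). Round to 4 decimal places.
\gamma(0) = 4.1090

For an MA(q) process X_t = eps_t + sum_i theta_i eps_{t-i} with
Var(eps_t) = sigma^2, the variance is
  gamma(0) = sigma^2 * (1 + sum_i theta_i^2).
  sum_i theta_i^2 = (-0.608)^2 = 0.369664.
  gamma(0) = 3 * (1 + 0.369664) = 3 * 1.369664 = 4.108992, which rounds to 4.1090.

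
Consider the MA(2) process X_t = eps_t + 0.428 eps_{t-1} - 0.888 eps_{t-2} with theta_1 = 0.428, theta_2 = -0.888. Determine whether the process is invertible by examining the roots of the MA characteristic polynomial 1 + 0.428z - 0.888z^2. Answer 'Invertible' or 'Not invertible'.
\text{Not invertible}

The MA(q) characteristic polynomial is P(z) = 1 + 0.428z - 0.888z^2.
Invertibility requires all roots to lie outside the unit circle, i.e. |z| > 1 for every root.
Set 1 + (0.428) z + (-0.888) z^2 = 0, i.e. a z^2 + b z + c = 0 with a = -0.888, b = 0.428, c = 1.
Discriminant D = b^2 - 4ac = (0.428)^2 - 4*(-0.888)*1 = 0.183184 - (-3.552) = 3.735184.
D >= 0, so the roots are real: z = (-b +/- sqrt(D)) / (2a) = (-0.428 +/- 1.932662) / (-1.776).
  z_1 = (-0.428 + 1.932662) / (-1.776) = -0.8472,   |z_1| = 0.8472.
  z_2 = (-0.428 - 1.932662) / (-1.776) = 1.3292,   |z_2| = 1.3292.
Moduli of all roots: 0.8472, 1.3292.
All moduli strictly greater than 1? No.
Verdict: Not invertible.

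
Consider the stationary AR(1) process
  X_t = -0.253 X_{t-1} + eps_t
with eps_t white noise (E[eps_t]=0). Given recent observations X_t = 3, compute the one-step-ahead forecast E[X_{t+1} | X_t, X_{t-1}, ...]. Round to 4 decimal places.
E[X_{t+1} \mid \mathcal F_t] = -0.7590

For an AR(p) model X_t = c + sum_i phi_i X_{t-i} + eps_t, the
one-step-ahead conditional mean is
  E[X_{t+1} | X_t, ...] = c + sum_i phi_i X_{t+1-i}.
Substitute known values:
  E[X_{t+1} | ...] = (-0.253) * (3)
                   = -0.7590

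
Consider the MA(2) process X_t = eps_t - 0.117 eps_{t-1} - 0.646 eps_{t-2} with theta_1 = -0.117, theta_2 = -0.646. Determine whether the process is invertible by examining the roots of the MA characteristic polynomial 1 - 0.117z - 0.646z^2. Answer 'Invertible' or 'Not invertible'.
\text{Invertible}

The MA(q) characteristic polynomial is P(z) = 1 - 0.117z - 0.646z^2.
Invertibility requires all roots to lie outside the unit circle, i.e. |z| > 1 for every root.
Set 1 + (-0.117) z + (-0.646) z^2 = 0, i.e. a z^2 + b z + c = 0 with a = -0.646, b = -0.117, c = 1.
Discriminant D = b^2 - 4ac = (-0.117)^2 - 4*(-0.646)*1 = 0.013689 - (-2.584) = 2.597689.
D >= 0, so the roots are real: z = (-b +/- sqrt(D)) / (2a) = (0.117 +/- 1.611735) / (-1.292).
  z_1 = (0.117 + 1.611735) / (-1.292) = -1.338,   |z_1| = 1.338.
  z_2 = (0.117 - 1.611735) / (-1.292) = 1.1569,   |z_2| = 1.1569.
Moduli of all roots: 1.3380, 1.1569.
All moduli strictly greater than 1? Yes.
Verdict: Invertible.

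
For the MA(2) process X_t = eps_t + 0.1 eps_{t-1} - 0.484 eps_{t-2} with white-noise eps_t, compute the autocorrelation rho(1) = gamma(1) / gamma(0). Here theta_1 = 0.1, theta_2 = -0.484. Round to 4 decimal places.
\rho(1) = 0.0415

For an MA(q) process with theta_0 = 1, the autocovariance is
  gamma(k) = sigma^2 * sum_{i=0..q-k} theta_i * theta_{i+k},
and rho(k) = gamma(k) / gamma(0). Sigma^2 cancels.
  numerator   = (1)*(0.1) + (0.1)*(-0.484) = 0.0516.
  denominator = (1)^2 + (0.1)^2 + (-0.484)^2 = 1.244256.
  rho(1) = 0.0516 / 1.244256 = 0.0415.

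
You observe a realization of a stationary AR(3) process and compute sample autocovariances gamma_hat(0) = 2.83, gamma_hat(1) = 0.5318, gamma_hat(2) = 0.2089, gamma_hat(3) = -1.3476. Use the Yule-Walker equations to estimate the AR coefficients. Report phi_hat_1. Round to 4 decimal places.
\hat\phi_{1} = 0.2010

The Yule-Walker equations for an AR(p) process read, in matrix form,
  Gamma_p phi = r_p,   with   (Gamma_p)_{ij} = gamma(|i - j|),
                       (r_p)_i = gamma(i),   i,j = 1..p.
Substitute the sample gammas (Toeplitz matrix and right-hand side of size 3):
  Gamma_p = [[2.83, 0.5318, 0.2089], [0.5318, 2.83, 0.5318], [0.2089, 0.5318, 2.83]]
  r_p     = [0.5318, 0.2089, -1.3476]
Written out (R1..R3):
  (R1) 2.83 phi_1 + 0.5318 phi_2 + 0.2089 phi_3 = 0.5318
  (R2) 0.5318 phi_1 + 2.83 phi_2 + 0.5318 phi_3 = 0.2089
  (R3) 0.2089 phi_1 + 0.5318 phi_2 + 2.83 phi_3 = -1.3476
Gaussian elimination:
  R2 <- R2 - (0.5318/2.83) R1 = R2 - (0.187915) R1:  2.730067 phi_2 + 0.492545 phi_3 = 0.108967
  R3 <- R3 - (0.2089/2.83) R1 = R3 - (0.073816) R1:  0.492545 phi_2 + 2.81458 phi_3 = -1.386855
  R3 <- R3 - (0.492545/2.730067) R2 = R3 - (0.180415) R2:  2.725717 phi_3 = -1.406515
Back-substitution:
  phi_hat_3 = -1.406515 / 2.725717 = -0.516016
  phi_hat_2 = (0.108967 - (0.492545)(-0.516016)) / 2.730067 = 0.133011
  phi_hat_1 = (0.5318 - (0.5318)(0.133011) - (0.2089)(-0.516016)) / 2.83 = 0.201011
So phi_hat = [0.2010, 0.1330, -0.5160].
Therefore phi_hat_1 = 0.2010.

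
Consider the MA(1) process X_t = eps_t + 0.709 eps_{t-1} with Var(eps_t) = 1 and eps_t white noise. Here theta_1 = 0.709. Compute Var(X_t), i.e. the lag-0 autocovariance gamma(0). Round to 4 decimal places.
\gamma(0) = 1.5027

For an MA(q) process X_t = eps_t + sum_i theta_i eps_{t-i} with
Var(eps_t) = sigma^2, the variance is
  gamma(0) = sigma^2 * (1 + sum_i theta_i^2).
  sum_i theta_i^2 = (0.709)^2 = 0.502681.
  gamma(0) = 1 * (1 + 0.502681) = 1 * 1.502681 = 1.502681, which rounds to 1.5027.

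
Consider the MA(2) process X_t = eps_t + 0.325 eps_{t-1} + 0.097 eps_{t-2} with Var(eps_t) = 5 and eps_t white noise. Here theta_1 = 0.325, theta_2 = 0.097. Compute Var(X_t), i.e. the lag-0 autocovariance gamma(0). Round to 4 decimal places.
\gamma(0) = 5.5752

For an MA(q) process X_t = eps_t + sum_i theta_i eps_{t-i} with
Var(eps_t) = sigma^2, the variance is
  gamma(0) = sigma^2 * (1 + sum_i theta_i^2).
  sum_i theta_i^2 = (0.325)^2 + (0.097)^2 = 0.105625 + 0.009409 = 0.115034.
  gamma(0) = 5 * (1 + 0.115034) = 5 * 1.115034 = 5.57517, which rounds to 5.5752.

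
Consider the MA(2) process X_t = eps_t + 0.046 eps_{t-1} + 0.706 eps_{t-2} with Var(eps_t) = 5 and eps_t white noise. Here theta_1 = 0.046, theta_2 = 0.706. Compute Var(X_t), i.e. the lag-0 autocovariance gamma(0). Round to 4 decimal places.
\gamma(0) = 7.5028

For an MA(q) process X_t = eps_t + sum_i theta_i eps_{t-i} with
Var(eps_t) = sigma^2, the variance is
  gamma(0) = sigma^2 * (1 + sum_i theta_i^2).
  sum_i theta_i^2 = (0.046)^2 + (0.706)^2 = 0.002116 + 0.498436 = 0.500552.
  gamma(0) = 5 * (1 + 0.500552) = 5 * 1.500552 = 7.50276, which rounds to 7.5028.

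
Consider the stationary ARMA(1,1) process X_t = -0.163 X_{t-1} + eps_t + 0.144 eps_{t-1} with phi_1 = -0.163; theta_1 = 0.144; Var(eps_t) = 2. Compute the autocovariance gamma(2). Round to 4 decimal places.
\gamma(2) = 0.0062

Multiply the model equation by X_{t-k} and take expectations. With theta_0 = psi_0 = 1 and psi_j the MA(infinity) weights, this gives
  gamma(k) - sum_i phi_i gamma(k-i) = c_k,
  c_k = sigma^2 * sum_{j=k..q} theta_j psi_{j-k}   (c_k = 0 for k > q),
using gamma(-m) = gamma(m).
psi-weights needed (psi_j = theta_j + sum_i phi_i psi_{j-i}):
  psi_1 = theta_1 + phi_1 = 0.144 + (-0.163) = -0.019
Right-hand sides:
  c_0 = sigma^2 (1 + theta_1 psi_1) = 2 * (1 + (0.144)(-0.019)) = 2 * 0.997264 = 1.994528
  c_1 = sigma^2 theta_1 = 2 * (0.144) = 0.288
  c_2 = 0
Equations for k = 0 and k = 1 (AR order 1):
  gamma(0) = phi_1 gamma(1) + c_0
  gamma(1) = phi_1 gamma(0) + c_1
Substituting the second into the first: gamma(0) (1 - phi_1^2) = c_0 + phi_1 c_1, so
  gamma(0) = (c_0 + phi_1 c_1) / (1 - phi_1^2) = (1.994528 + (-0.163)(0.288)) / (1 - (-0.163)^2) = 1.947584 / 0.973431 = 2.000742.
  gamma(1) = phi_1 gamma(0) + c_1 = (-0.163)(2.000742) + (0.288) = -0.038121.
For k = 2 (> q): gamma(2) = phi_1 gamma(1) = (-0.163)(-0.038121) = 0.006214.
Therefore gamma(2) = 0.0062 (to 4 decimal places).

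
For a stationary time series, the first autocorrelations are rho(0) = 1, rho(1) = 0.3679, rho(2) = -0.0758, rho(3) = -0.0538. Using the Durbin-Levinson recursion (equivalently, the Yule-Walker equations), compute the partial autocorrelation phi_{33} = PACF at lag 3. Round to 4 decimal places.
\phi_{33} = 0.0870

The PACF at lag k is phi_{kk}, the last component of the solution
to the Yule-Walker system G_k phi = r_k where
  (G_k)_{ij} = rho(|i - j|), (r_k)_i = rho(i), i,j = 1..k.
Equivalently, Durbin-Levinson gives phi_{kk} iteratively:
  phi_{11} = rho(1)
  phi_{kk} = [rho(k) - sum_{j=1..k-1} phi_{k-1,j} rho(k-j)]
            / [1 - sum_{j=1..k-1} phi_{k-1,j} rho(j)],
  phi_{k,j} = phi_{k-1,j} - phi_{kk} phi_{k-1,k-j},  j = 1..k-1.
Step k = 1:
  phi_11 = rho(1) = 0.3679.
Step k = 2:
  phi_22 = [rho(2) - phi_11 rho(1)] / [1 - phi_11 rho(1)] = [-0.0758 - (0.3679)(0.3679)] / [1 - (0.3679)(0.3679)]
         = -0.21115041 / 0.86464959 = -0.244203.
  Update: phi_21 = phi_11 - phi_22 phi_11 = 0.3679 - (-0.244203)(0.3679) = 0.457742.
Step k = 3:
  phi_33 = [rho(3) - phi_21 rho(2) - phi_22 rho(1)] / [1 - phi_21 rho(1) - phi_22 rho(2)]
    numerator   = -0.0538 - (0.457742)(-0.0758) - (-0.244203)(0.3679) = 0.07073933
    denominator = 1 - (0.457742)(0.3679) - (-0.244203)(-0.0758) = 0.81308593
  phi_33 = 0.07073933 / 0.81308593 = 0.087.
Therefore phi_{33} = 0.0870.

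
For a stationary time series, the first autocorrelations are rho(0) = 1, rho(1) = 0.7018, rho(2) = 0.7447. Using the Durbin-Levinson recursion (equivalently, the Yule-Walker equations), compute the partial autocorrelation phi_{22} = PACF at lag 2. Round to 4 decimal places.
\phi_{22} = 0.4969

The PACF at lag k is phi_{kk}, the last component of the solution
to the Yule-Walker system G_k phi = r_k where
  (G_k)_{ij} = rho(|i - j|), (r_k)_i = rho(i), i,j = 1..k.
Equivalently, Durbin-Levinson gives phi_{kk} iteratively:
  phi_{11} = rho(1)
  phi_{kk} = [rho(k) - sum_{j=1..k-1} phi_{k-1,j} rho(k-j)]
            / [1 - sum_{j=1..k-1} phi_{k-1,j} rho(j)],
  phi_{k,j} = phi_{k-1,j} - phi_{kk} phi_{k-1,k-j},  j = 1..k-1.
Step k = 1:
  phi_11 = rho(1) = 0.7018.
Step k = 2:
  phi_22 = [rho(2) - phi_11 rho(1)] / [1 - phi_11 rho(1)] = [0.7447 - (0.7018)(0.7018)] / [1 - (0.7018)(0.7018)]
         = 0.25217676 / 0.50747676 = 0.4969.
Therefore phi_{22} = 0.4969.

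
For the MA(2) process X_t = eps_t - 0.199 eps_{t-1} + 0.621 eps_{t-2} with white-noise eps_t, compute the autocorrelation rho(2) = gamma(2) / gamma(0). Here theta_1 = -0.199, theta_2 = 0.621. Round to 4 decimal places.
\rho(2) = 0.4357

For an MA(q) process with theta_0 = 1, the autocovariance is
  gamma(k) = sigma^2 * sum_{i=0..q-k} theta_i * theta_{i+k},
and rho(k) = gamma(k) / gamma(0). Sigma^2 cancels.
  numerator   = (1)*(0.621) = 0.621.
  denominator = (1)^2 + (-0.199)^2 + (0.621)^2 = 1.425242.
  rho(2) = 0.621 / 1.425242 = 0.4357.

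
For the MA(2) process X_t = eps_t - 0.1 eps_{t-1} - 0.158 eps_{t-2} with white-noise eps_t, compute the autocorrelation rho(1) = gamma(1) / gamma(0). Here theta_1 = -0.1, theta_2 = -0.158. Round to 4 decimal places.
\rho(1) = -0.0814

For an MA(q) process with theta_0 = 1, the autocovariance is
  gamma(k) = sigma^2 * sum_{i=0..q-k} theta_i * theta_{i+k},
and rho(k) = gamma(k) / gamma(0). Sigma^2 cancels.
  numerator   = (1)*(-0.1) + (-0.1)*(-0.158) = -0.0842.
  denominator = (1)^2 + (-0.1)^2 + (-0.158)^2 = 1.034964.
  rho(1) = -0.0842 / 1.034964 = -0.0814.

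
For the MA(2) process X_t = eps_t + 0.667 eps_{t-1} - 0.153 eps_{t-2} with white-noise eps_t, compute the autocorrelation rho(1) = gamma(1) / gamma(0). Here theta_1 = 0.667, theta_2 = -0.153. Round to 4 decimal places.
\rho(1) = 0.3848

For an MA(q) process with theta_0 = 1, the autocovariance is
  gamma(k) = sigma^2 * sum_{i=0..q-k} theta_i * theta_{i+k},
and rho(k) = gamma(k) / gamma(0). Sigma^2 cancels.
  numerator   = (1)*(0.667) + (0.667)*(-0.153) = 0.564949.
  denominator = (1)^2 + (0.667)^2 + (-0.153)^2 = 1.468298.
  rho(1) = 0.564949 / 1.468298 = 0.3848.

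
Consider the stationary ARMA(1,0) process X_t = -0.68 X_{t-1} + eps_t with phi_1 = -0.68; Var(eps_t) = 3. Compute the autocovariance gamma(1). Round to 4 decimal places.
\gamma(1) = -3.7946

Multiply the model equation by X_{t-k} and take expectations. With theta_0 = psi_0 = 1 and psi_j the MA(infinity) weights, this gives
  gamma(k) - sum_i phi_i gamma(k-i) = c_k,
  c_k = sigma^2 * sum_{j=k..q} theta_j psi_{j-k}   (c_k = 0 for k > q),
using gamma(-m) = gamma(m).
Pure AR (q = 0): c_0 = sigma^2 = 3, c_k = 0 for k >= 1.
Equations for k = 0 and k = 1 (AR order 1):
  gamma(0) = phi_1 gamma(1) + c_0
  gamma(1) = phi_1 gamma(0) + c_1
Substituting the second into the first: gamma(0) (1 - phi_1^2) = c_0 + phi_1 c_1, so
  gamma(0) = c_0 / (1 - phi_1^2) = 3 / (1 - (-0.68)^2) = 3 / 0.5376 = 5.580357.
  gamma(1) = phi_1 gamma(0) = (-0.68)(5.580357) = -3.794643.
Therefore gamma(1) = -3.7946 (to 4 decimal places).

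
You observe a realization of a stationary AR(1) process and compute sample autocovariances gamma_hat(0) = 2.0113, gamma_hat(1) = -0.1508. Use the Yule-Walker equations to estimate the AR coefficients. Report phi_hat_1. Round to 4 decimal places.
\hat\phi_{1} = -0.0750

The Yule-Walker equations for an AR(p) process read, in matrix form,
  Gamma_p phi = r_p,   with   (Gamma_p)_{ij} = gamma(|i - j|),
                       (r_p)_i = gamma(i),   i,j = 1..p.
Substitute the sample gammas (Toeplitz matrix and right-hand side of size 1):
  Gamma_p = [[2.0113]]
  r_p     = [-0.1508]
With p = 1 this is the single equation gamma(0) phi_1 = gamma(1):
  phi_hat_1 = gamma(1) / gamma(0) = -0.1508 / 2.0113 = -0.0750.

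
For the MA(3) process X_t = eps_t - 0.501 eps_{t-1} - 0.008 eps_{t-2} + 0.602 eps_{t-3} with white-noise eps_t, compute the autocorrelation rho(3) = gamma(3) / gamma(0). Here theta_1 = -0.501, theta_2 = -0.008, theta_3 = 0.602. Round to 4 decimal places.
\rho(3) = 0.3731

For an MA(q) process with theta_0 = 1, the autocovariance is
  gamma(k) = sigma^2 * sum_{i=0..q-k} theta_i * theta_{i+k},
and rho(k) = gamma(k) / gamma(0). Sigma^2 cancels.
  numerator   = (1)*(0.602) = 0.602.
  denominator = (1)^2 + (-0.501)^2 + (-0.008)^2 + (0.602)^2 = 1.613469.
  rho(3) = 0.602 / 1.613469 = 0.3731.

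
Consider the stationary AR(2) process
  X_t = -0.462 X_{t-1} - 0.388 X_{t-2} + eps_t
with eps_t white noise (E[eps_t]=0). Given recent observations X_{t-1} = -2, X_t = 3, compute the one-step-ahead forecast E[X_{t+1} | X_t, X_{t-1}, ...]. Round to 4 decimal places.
E[X_{t+1} \mid \mathcal F_t] = -0.6100

For an AR(p) model X_t = c + sum_i phi_i X_{t-i} + eps_t, the
one-step-ahead conditional mean is
  E[X_{t+1} | X_t, ...] = c + sum_i phi_i X_{t+1-i}.
Substitute known values:
  E[X_{t+1} | ...] = (-0.462) * (3) + (-0.388) * (-2)
                   = -0.6100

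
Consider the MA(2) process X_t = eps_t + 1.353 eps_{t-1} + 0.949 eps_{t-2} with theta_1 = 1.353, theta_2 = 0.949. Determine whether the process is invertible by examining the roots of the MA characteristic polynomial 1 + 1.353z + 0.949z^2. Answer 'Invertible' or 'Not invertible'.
\text{Invertible}

The MA(q) characteristic polynomial is P(z) = 1 + 1.353z + 0.949z^2.
Invertibility requires all roots to lie outside the unit circle, i.e. |z| > 1 for every root.
Set 1 + (1.353) z + (0.949) z^2 = 0, i.e. a z^2 + b z + c = 0 with a = 0.949, b = 1.353, c = 1.
Discriminant D = b^2 - 4ac = (1.353)^2 - 4*(0.949)*1 = 1.830609 - (3.796) = -1.965391.
D < 0, so the roots are the complex-conjugate pair z = (-b +/- i sqrt(-D)) / (2a) = -0.7129 +/- 0.7386i.
For a conjugate pair |z|^2 = z * conj(z) = (product of roots) = c/a = 1/(0.949) = 1.053741, so |z| = sqrt(1.053741) = 1.0265 for both roots.
Moduli of all roots: 1.0265, 1.0265.
All moduli strictly greater than 1? Yes.
Verdict: Invertible.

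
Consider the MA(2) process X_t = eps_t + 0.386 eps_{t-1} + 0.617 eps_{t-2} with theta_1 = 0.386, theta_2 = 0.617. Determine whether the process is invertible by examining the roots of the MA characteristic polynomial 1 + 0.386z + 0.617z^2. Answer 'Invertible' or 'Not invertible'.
\text{Invertible}

The MA(q) characteristic polynomial is P(z) = 1 + 0.386z + 0.617z^2.
Invertibility requires all roots to lie outside the unit circle, i.e. |z| > 1 for every root.
Set 1 + (0.386) z + (0.617) z^2 = 0, i.e. a z^2 + b z + c = 0 with a = 0.617, b = 0.386, c = 1.
Discriminant D = b^2 - 4ac = (0.386)^2 - 4*(0.617)*1 = 0.148996 - (2.468) = -2.319004.
D < 0, so the roots are the complex-conjugate pair z = (-b +/- i sqrt(-D)) / (2a) = -0.3128 +/- 1.2341i.
For a conjugate pair |z|^2 = z * conj(z) = (product of roots) = c/a = 1/(0.617) = 1.620746, so |z| = sqrt(1.620746) = 1.2731 for both roots.
Moduli of all roots: 1.2731, 1.2731.
All moduli strictly greater than 1? Yes.
Verdict: Invertible.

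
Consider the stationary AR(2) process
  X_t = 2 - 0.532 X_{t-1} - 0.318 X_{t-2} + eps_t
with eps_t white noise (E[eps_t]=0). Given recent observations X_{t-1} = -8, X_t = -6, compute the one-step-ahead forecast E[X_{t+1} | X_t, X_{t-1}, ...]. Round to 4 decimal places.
E[X_{t+1} \mid \mathcal F_t] = 7.7360

For an AR(p) model X_t = c + sum_i phi_i X_{t-i} + eps_t, the
one-step-ahead conditional mean is
  E[X_{t+1} | X_t, ...] = c + sum_i phi_i X_{t+1-i}.
Substitute known values:
  E[X_{t+1} | ...] = 2 + (-0.532) * (-6) + (-0.318) * (-8)
                   = 7.7360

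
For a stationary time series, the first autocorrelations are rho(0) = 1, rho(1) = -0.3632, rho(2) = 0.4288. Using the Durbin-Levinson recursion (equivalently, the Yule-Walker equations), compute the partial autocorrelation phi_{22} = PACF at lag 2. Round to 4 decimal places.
\phi_{22} = 0.3420

The PACF at lag k is phi_{kk}, the last component of the solution
to the Yule-Walker system G_k phi = r_k where
  (G_k)_{ij} = rho(|i - j|), (r_k)_i = rho(i), i,j = 1..k.
Equivalently, Durbin-Levinson gives phi_{kk} iteratively:
  phi_{11} = rho(1)
  phi_{kk} = [rho(k) - sum_{j=1..k-1} phi_{k-1,j} rho(k-j)]
            / [1 - sum_{j=1..k-1} phi_{k-1,j} rho(j)],
  phi_{k,j} = phi_{k-1,j} - phi_{kk} phi_{k-1,k-j},  j = 1..k-1.
Step k = 1:
  phi_11 = rho(1) = -0.3632.
Step k = 2:
  phi_22 = [rho(2) - phi_11 rho(1)] / [1 - phi_11 rho(1)] = [0.4288 - (-0.3632)(-0.3632)] / [1 - (-0.3632)(-0.3632)]
         = 0.29688576 / 0.86808576 = 0.342.
Therefore phi_{22} = 0.3420.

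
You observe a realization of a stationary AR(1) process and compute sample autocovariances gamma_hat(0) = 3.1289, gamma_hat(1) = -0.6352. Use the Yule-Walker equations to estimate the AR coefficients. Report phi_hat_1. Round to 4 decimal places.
\hat\phi_{1} = -0.2030

The Yule-Walker equations for an AR(p) process read, in matrix form,
  Gamma_p phi = r_p,   with   (Gamma_p)_{ij} = gamma(|i - j|),
                       (r_p)_i = gamma(i),   i,j = 1..p.
Substitute the sample gammas (Toeplitz matrix and right-hand side of size 1):
  Gamma_p = [[3.1289]]
  r_p     = [-0.6352]
With p = 1 this is the single equation gamma(0) phi_1 = gamma(1):
  phi_hat_1 = gamma(1) / gamma(0) = -0.6352 / 3.1289 = -0.2030.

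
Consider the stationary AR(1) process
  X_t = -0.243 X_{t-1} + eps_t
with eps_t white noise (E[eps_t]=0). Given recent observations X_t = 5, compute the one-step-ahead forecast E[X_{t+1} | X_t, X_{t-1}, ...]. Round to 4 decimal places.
E[X_{t+1} \mid \mathcal F_t] = -1.2150

For an AR(p) model X_t = c + sum_i phi_i X_{t-i} + eps_t, the
one-step-ahead conditional mean is
  E[X_{t+1} | X_t, ...] = c + sum_i phi_i X_{t+1-i}.
Substitute known values:
  E[X_{t+1} | ...] = (-0.243) * (5)
                   = -1.2150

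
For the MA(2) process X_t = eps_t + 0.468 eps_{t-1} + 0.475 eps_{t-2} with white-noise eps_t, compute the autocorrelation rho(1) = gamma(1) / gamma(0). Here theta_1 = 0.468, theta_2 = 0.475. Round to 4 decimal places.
\rho(1) = 0.4778

For an MA(q) process with theta_0 = 1, the autocovariance is
  gamma(k) = sigma^2 * sum_{i=0..q-k} theta_i * theta_{i+k},
and rho(k) = gamma(k) / gamma(0). Sigma^2 cancels.
  numerator   = (1)*(0.468) + (0.468)*(0.475) = 0.6903.
  denominator = (1)^2 + (0.468)^2 + (0.475)^2 = 1.444649.
  rho(1) = 0.6903 / 1.444649 = 0.4778.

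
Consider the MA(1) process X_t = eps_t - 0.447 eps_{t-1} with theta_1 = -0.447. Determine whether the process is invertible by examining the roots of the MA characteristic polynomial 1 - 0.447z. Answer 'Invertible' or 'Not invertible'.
\text{Invertible}

The MA(q) characteristic polynomial is P(z) = 1 - 0.447z.
Invertibility requires all roots to lie outside the unit circle, i.e. |z| > 1 for every root.
This is linear in z: 1 + (-0.447) z = 0  =>  z = -1/(-0.447) = 2.237136,  |z| = 2.237136.
Moduli of all roots: 2.2371.
All moduli strictly greater than 1? Yes.
Verdict: Invertible.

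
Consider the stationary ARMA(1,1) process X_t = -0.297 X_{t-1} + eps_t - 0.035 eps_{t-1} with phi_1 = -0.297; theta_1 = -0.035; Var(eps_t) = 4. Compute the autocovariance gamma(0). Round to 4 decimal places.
\gamma(0) = 4.4835

Multiply the model equation by X_{t-k} and take expectations. With theta_0 = psi_0 = 1 and psi_j the MA(infinity) weights, this gives
  gamma(k) - sum_i phi_i gamma(k-i) = c_k,
  c_k = sigma^2 * sum_{j=k..q} theta_j psi_{j-k}   (c_k = 0 for k > q),
using gamma(-m) = gamma(m).
psi-weights needed (psi_j = theta_j + sum_i phi_i psi_{j-i}):
  psi_1 = theta_1 + phi_1 = -0.035 + (-0.297) = -0.332
Right-hand sides:
  c_0 = sigma^2 (1 + theta_1 psi_1) = 4 * (1 + (-0.035)(-0.332)) = 4 * 1.01162 = 4.04648
  c_1 = sigma^2 theta_1 = 4 * (-0.035) = -0.14
  c_2 = 0
Equations for k = 0 and k = 1 (AR order 1):
  gamma(0) = phi_1 gamma(1) + c_0
  gamma(1) = phi_1 gamma(0) + c_1
Substituting the second into the first: gamma(0) (1 - phi_1^2) = c_0 + phi_1 c_1, so
  gamma(0) = (c_0 + phi_1 c_1) / (1 - phi_1^2) = (4.04648 + (-0.297)(-0.14)) / (1 - (-0.297)^2) = 4.08806 / 0.911791 = 4.483549.
Therefore gamma(0) = 4.4835 (to 4 decimal places).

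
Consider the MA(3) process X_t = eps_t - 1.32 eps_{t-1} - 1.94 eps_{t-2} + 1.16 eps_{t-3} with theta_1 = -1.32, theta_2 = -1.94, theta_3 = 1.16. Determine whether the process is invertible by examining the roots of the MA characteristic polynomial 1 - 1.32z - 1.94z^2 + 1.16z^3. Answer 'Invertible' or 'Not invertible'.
\text{Not invertible}

The MA(q) characteristic polynomial is P(z) = 1 - 1.32z - 1.94z^2 + 1.16z^3.
Invertibility requires all roots to lie outside the unit circle, i.e. |z| > 1 for every root.
Degree 3: look for a simple real root z0 first, then factor out (1 - z/z0) and solve the remaining quadratic.
Testing z0 = 0.5: P(0.5) = 1 + (-1.32)(0.5) + (-1.94)(0.5)^2 + (1.16)(0.5)^3
  = 1 + (-0.66) + (-0.485) + (0.145) = 0.  So z_0 = 0.5 is a root, |z_0| = 0.5.
Divide out the factor (1 - 2 z) = (1 - z/z0) (since 1/z0 = 2):
  P(z) = (1 - 2 z)(1 + (0.68) z + (-0.58) z^2)
  [check: z-coef 0.68 - (2) = -1.32; z^2-coef -0.58 - (2)(0.68) = -1.94; z^3-coef -(2)(-0.58) = 1.16.]
Remaining roots from the quadratic factor 1 + (0.68) z + (-0.58) z^2:
  Set 1 + (0.68) z + (-0.58) z^2 = 0, i.e. a z^2 + b z + c = 0 with a = -0.58, b = 0.68, c = 1.
  Discriminant D = b^2 - 4ac = (0.68)^2 - 4*(-0.58)*1 = 0.4624 - (-2.32) = 2.7824.
  D >= 0, so the roots are real: z = (-b +/- sqrt(D)) / (2a) = (-0.68 +/- 1.668053) / (-1.16).
    z_1 = (-0.68 + 1.668053) / (-1.16) = -0.8518,   |z_1| = 0.8518.
    z_2 = (-0.68 - 1.668053) / (-1.16) = 2.0242,   |z_2| = 2.0242.
Moduli of all roots: 0.5000, 0.8518, 2.0242.
All moduli strictly greater than 1? No.
Verdict: Not invertible.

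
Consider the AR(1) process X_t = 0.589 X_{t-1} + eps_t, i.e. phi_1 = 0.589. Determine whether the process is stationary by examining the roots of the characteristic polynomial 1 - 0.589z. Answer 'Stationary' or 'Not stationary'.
\text{Stationary}

The AR(p) characteristic polynomial is P(z) = 1 - 0.589z.
Stationarity requires all roots to lie outside the unit circle, i.e. |z| > 1 for every root.
This is linear in z: 1 + (-0.589) z = 0  =>  z = -1/(-0.589) = 1.697793,  |z| = 1.697793.
Moduli of all roots: 1.6978.
All moduli strictly greater than 1? Yes.
Verdict: Stationary.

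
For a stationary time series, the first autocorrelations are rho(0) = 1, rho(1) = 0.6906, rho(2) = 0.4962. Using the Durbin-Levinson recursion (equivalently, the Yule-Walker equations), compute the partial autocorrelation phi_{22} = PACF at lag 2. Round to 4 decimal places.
\phi_{22} = 0.0368

The PACF at lag k is phi_{kk}, the last component of the solution
to the Yule-Walker system G_k phi = r_k where
  (G_k)_{ij} = rho(|i - j|), (r_k)_i = rho(i), i,j = 1..k.
Equivalently, Durbin-Levinson gives phi_{kk} iteratively:
  phi_{11} = rho(1)
  phi_{kk} = [rho(k) - sum_{j=1..k-1} phi_{k-1,j} rho(k-j)]
            / [1 - sum_{j=1..k-1} phi_{k-1,j} rho(j)],
  phi_{k,j} = phi_{k-1,j} - phi_{kk} phi_{k-1,k-j},  j = 1..k-1.
Step k = 1:
  phi_11 = rho(1) = 0.6906.
Step k = 2:
  phi_22 = [rho(2) - phi_11 rho(1)] / [1 - phi_11 rho(1)] = [0.4962 - (0.6906)(0.6906)] / [1 - (0.6906)(0.6906)]
         = 0.01927164 / 0.52307164 = 0.0368.
Therefore phi_{22} = 0.0368.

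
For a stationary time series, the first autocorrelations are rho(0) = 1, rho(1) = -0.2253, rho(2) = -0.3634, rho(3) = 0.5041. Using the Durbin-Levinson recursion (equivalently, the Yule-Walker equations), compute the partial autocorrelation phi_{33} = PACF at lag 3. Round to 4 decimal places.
\phi_{33} = 0.3750

The PACF at lag k is phi_{kk}, the last component of the solution
to the Yule-Walker system G_k phi = r_k where
  (G_k)_{ij} = rho(|i - j|), (r_k)_i = rho(i), i,j = 1..k.
Equivalently, Durbin-Levinson gives phi_{kk} iteratively:
  phi_{11} = rho(1)
  phi_{kk} = [rho(k) - sum_{j=1..k-1} phi_{k-1,j} rho(k-j)]
            / [1 - sum_{j=1..k-1} phi_{k-1,j} rho(j)],
  phi_{k,j} = phi_{k-1,j} - phi_{kk} phi_{k-1,k-j},  j = 1..k-1.
Step k = 1:
  phi_11 = rho(1) = -0.2253.
Step k = 2:
  phi_22 = [rho(2) - phi_11 rho(1)] / [1 - phi_11 rho(1)] = [-0.3634 - (-0.2253)(-0.2253)] / [1 - (-0.2253)(-0.2253)]
         = -0.41416009 / 0.94923991 = -0.436307.
  Update: phi_21 = phi_11 - phi_22 phi_11 = -0.2253 - (-0.436307)(-0.2253) = -0.3236.
Step k = 3:
  phi_33 = [rho(3) - phi_21 rho(2) - phi_22 rho(1)] / [1 - phi_21 rho(1) - phi_22 rho(2)]
    numerator   = 0.5041 - (-0.3236)(-0.3634) - (-0.436307)(-0.2253) = 0.28820378
    denominator = 1 - (-0.3236)(-0.2253) - (-0.436307)(-0.3634) = 0.76853893
  phi_33 = 0.28820378 / 0.76853893 = 0.375.
Therefore phi_{33} = 0.3750.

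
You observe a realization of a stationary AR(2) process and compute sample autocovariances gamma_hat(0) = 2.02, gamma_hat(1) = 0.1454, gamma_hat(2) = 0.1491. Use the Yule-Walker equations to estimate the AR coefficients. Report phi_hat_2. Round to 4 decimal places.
\hat\phi_{2} = 0.0690

The Yule-Walker equations for an AR(p) process read, in matrix form,
  Gamma_p phi = r_p,   with   (Gamma_p)_{ij} = gamma(|i - j|),
                       (r_p)_i = gamma(i),   i,j = 1..p.
Substitute the sample gammas (Toeplitz matrix and right-hand side of size 2):
  Gamma_p = [[2.02, 0.1454], [0.1454, 2.02]]
  r_p     = [0.1454, 0.1491]
Written out:
  2.02 phi_1 + 0.1454 phi_2 = 0.1454
  0.1454 phi_1 + 2.02 phi_2 = 0.1491
Solve by Cramer's rule:
  det = gamma(0)^2 - gamma(1)^2 = (2.02)^2 - (0.1454)^2 = 4.0804 - 0.02114116 = 4.05925884
  phi_hat_1 = [gamma(1) gamma(0) - gamma(1) gamma(2)] / det = [(0.1454)(2.02) - (0.1454)(0.1491)] / 4.05925884 = 0.27202886 / 4.05925884 = 0.067
  phi_hat_2 = [gamma(0) gamma(2) - gamma(1)^2] / det = [(2.02)(0.1491) - (0.1454)^2] / 4.05925884 = 0.28004084 / 4.05925884 = 0.069
So phi_hat = [0.0670, 0.0690].
Therefore phi_hat_2 = 0.0690.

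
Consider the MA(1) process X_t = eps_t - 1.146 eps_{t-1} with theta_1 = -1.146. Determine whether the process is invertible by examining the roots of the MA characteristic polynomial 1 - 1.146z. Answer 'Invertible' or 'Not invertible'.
\text{Not invertible}

The MA(q) characteristic polynomial is P(z) = 1 - 1.146z.
Invertibility requires all roots to lie outside the unit circle, i.e. |z| > 1 for every root.
This is linear in z: 1 + (-1.146) z = 0  =>  z = -1/(-1.146) = 0.8726,  |z| = 0.8726.
Moduli of all roots: 0.8726.
All moduli strictly greater than 1? No.
Verdict: Not invertible.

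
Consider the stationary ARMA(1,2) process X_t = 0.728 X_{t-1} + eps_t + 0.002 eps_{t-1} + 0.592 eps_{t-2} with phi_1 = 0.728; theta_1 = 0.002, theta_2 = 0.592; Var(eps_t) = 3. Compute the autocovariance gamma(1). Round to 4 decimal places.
\gamma(1) = 10.5150

Multiply the model equation by X_{t-k} and take expectations. With theta_0 = psi_0 = 1 and psi_j the MA(infinity) weights, this gives
  gamma(k) - sum_i phi_i gamma(k-i) = c_k,
  c_k = sigma^2 * sum_{j=k..q} theta_j psi_{j-k}   (c_k = 0 for k > q),
using gamma(-m) = gamma(m).
psi-weights needed (psi_j = theta_j + sum_i phi_i psi_{j-i}):
  psi_1 = theta_1 + phi_1 = 0.002 + (0.728) = 0.73
  psi_2 = theta_2 + phi_1 psi_1 = 0.592 + (0.728)(0.73) = 1.12344
Right-hand sides:
  c_0 = sigma^2 (1 + theta_1 psi_1 + theta_2 psi_2) = 3 * (1 + (0.002)(0.73) + (0.592)(1.12344)) = 3 * 1.666536 = 4.999609
  c_1 = sigma^2 (theta_1 + theta_2 psi_1) = 3 * (0.002 + (0.592)(0.73)) = 1.30248
  c_2 = sigma^2 theta_2 = 3 * (0.592) = 1.776
Equations for k = 0 and k = 1 (AR order 1):
  gamma(0) = phi_1 gamma(1) + c_0
  gamma(1) = phi_1 gamma(0) + c_1
Substituting the second into the first: gamma(0) (1 - phi_1^2) = c_0 + phi_1 c_1, so
  gamma(0) = (c_0 + phi_1 c_1) / (1 - phi_1^2) = (4.999609 + (0.728)(1.30248)) / (1 - (0.728)^2) = 5.947815 / 0.470016 = 12.654494.
  gamma(1) = phi_1 gamma(0) + c_1 = (0.728)(12.654494) + (1.30248) = 10.514952.
Therefore gamma(1) = 10.5150 (to 4 decimal places).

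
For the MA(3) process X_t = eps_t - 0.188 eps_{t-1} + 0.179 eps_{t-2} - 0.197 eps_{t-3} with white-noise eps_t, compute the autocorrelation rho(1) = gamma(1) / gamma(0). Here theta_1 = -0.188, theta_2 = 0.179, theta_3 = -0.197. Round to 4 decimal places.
\rho(1) = -0.2323

For an MA(q) process with theta_0 = 1, the autocovariance is
  gamma(k) = sigma^2 * sum_{i=0..q-k} theta_i * theta_{i+k},
and rho(k) = gamma(k) / gamma(0). Sigma^2 cancels.
  numerator   = (1)*(-0.188) + (-0.188)*(0.179) + (0.179)*(-0.197) = -0.256915.
  denominator = (1)^2 + (-0.188)^2 + (0.179)^2 + (-0.197)^2 = 1.106194.
  rho(1) = -0.256915 / 1.106194 = -0.2323.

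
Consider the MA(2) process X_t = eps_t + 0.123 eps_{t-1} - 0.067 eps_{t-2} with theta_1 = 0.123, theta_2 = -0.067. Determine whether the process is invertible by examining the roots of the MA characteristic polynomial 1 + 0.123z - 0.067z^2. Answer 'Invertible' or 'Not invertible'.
\text{Invertible}

The MA(q) characteristic polynomial is P(z) = 1 + 0.123z - 0.067z^2.
Invertibility requires all roots to lie outside the unit circle, i.e. |z| > 1 for every root.
Set 1 + (0.123) z + (-0.067) z^2 = 0, i.e. a z^2 + b z + c = 0 with a = -0.067, b = 0.123, c = 1.
Discriminant D = b^2 - 4ac = (0.123)^2 - 4*(-0.067)*1 = 0.015129 - (-0.268) = 0.283129.
D >= 0, so the roots are real: z = (-b +/- sqrt(D)) / (2a) = (-0.123 +/- 0.532099) / (-0.134).
  z_1 = (-0.123 + 0.532099) / (-0.134) = -3.053,   |z_1| = 3.053.
  z_2 = (-0.123 - 0.532099) / (-0.134) = 4.8888,   |z_2| = 4.8888.
Moduli of all roots: 3.0530, 4.8888.
All moduli strictly greater than 1? Yes.
Verdict: Invertible.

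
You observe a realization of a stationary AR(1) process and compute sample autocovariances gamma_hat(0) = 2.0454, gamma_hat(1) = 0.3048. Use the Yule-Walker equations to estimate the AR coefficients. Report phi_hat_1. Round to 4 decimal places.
\hat\phi_{1} = 0.1490

The Yule-Walker equations for an AR(p) process read, in matrix form,
  Gamma_p phi = r_p,   with   (Gamma_p)_{ij} = gamma(|i - j|),
                       (r_p)_i = gamma(i),   i,j = 1..p.
Substitute the sample gammas (Toeplitz matrix and right-hand side of size 1):
  Gamma_p = [[2.0454]]
  r_p     = [0.3048]
With p = 1 this is the single equation gamma(0) phi_1 = gamma(1):
  phi_hat_1 = gamma(1) / gamma(0) = 0.3048 / 2.0454 = 0.1490.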